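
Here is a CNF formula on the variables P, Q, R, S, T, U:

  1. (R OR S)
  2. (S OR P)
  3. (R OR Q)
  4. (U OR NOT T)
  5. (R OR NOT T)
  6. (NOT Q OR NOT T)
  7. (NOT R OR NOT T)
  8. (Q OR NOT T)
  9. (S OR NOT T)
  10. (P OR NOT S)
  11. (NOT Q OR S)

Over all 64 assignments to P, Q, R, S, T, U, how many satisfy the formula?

8

Case analysis on T and S:
  T=T, S=T: a clause becomes empty — 0.
  T=T, S=F: a clause becomes empty — 0.
  T=F, S=T: U free; 3 ways for (P,Q,R) × 2^1 = 6.
  T=F, S=F: remaining (P,Q,R,U) ∈ {(T,F,T,F); (T,F,T,T)} — 2.
Total: 0 + 0 + 6 + 2 = 8.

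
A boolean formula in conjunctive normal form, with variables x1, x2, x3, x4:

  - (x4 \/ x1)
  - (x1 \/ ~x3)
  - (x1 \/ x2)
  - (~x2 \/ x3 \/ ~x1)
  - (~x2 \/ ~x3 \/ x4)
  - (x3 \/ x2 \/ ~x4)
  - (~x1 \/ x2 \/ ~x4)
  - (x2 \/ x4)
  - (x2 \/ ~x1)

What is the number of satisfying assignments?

Satisfying assignments:
  x1=F x2=T x3=F x4=T
  x1=T x2=T x3=T x4=T
That's 2 in total.

2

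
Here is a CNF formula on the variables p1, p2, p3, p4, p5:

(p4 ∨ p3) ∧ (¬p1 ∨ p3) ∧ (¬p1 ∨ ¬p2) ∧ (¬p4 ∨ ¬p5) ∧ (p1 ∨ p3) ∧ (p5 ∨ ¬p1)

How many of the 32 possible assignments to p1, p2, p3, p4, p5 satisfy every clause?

Case analysis on p1 and p3:
  p1=1, p3=1: remaining (p2,p4,p5) ∈ {(0,0,1)} — 1.
  p1=1, p3=0: a clause becomes empty — 0.
  p1=0, p3=1: p2 free; 3 ways for (p4,p5) × 2^1 = 6.
  p1=0, p3=0: a clause becomes empty — 0.
Total: 1 + 0 + 6 + 0 = 7.

7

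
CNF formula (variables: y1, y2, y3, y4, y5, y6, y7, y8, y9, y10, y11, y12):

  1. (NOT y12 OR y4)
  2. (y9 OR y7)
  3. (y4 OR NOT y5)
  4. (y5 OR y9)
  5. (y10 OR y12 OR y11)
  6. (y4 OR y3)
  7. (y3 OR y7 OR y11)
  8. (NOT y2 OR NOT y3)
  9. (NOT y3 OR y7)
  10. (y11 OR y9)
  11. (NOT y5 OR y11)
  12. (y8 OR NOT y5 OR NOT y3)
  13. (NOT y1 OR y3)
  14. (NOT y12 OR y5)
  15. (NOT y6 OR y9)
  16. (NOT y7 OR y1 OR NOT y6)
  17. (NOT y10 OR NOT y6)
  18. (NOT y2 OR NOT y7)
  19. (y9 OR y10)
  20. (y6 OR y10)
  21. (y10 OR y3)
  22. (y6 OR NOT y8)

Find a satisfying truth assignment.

Pure literal: y2 appears only negated; assign y2 = False.
y4 occurs only positively in the remaining clauses — set y4 = True.
Set y1 = False and propagate.
For the remaining variables, y3 = True, y5 = False, y6 = False, y7 = True, y8 = False, y9 = True, y10 = True, y11 = False, y12 = False works.

y1=F  y2=F  y3=T  y4=T  y5=F  y6=F  y7=T  y8=F  y9=T  y10=T  y11=F  y12=F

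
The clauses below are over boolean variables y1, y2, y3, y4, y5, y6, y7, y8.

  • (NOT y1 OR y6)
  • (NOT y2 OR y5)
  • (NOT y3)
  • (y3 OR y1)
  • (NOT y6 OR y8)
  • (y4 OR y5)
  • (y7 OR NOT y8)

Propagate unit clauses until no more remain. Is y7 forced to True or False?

True

(NOT y3) is a unit clause: y3 = False.
(y1 OR y3): since y3 = False, the clause reduces to (y1). y1 = True.
From (NOT y1 OR y6) and y1 = True: y6 = True.
(y8 OR NOT y6): since y6 = True, the clause reduces to (y8). y8 = True.
(y7 OR NOT y8) with y8 = True leaves only y7, so y7 = True.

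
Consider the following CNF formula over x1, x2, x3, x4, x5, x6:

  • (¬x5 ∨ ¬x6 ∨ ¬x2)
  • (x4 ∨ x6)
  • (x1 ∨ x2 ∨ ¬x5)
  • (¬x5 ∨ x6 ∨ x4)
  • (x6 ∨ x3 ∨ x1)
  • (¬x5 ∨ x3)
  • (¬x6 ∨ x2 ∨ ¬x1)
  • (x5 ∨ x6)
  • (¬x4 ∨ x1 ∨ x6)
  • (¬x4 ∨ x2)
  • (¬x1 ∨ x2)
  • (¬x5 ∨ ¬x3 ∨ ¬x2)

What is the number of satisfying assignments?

Split on x6, then x2.
  x6=1, x2=1: forces x5=0; x1, x3, x4 free → 2^3 = 8.
  x6=1, x2=0: remaining (x1,x3,x4,x5) ∈ {(0,0,0,0); (0,1,0,0)} — 2.
  x6=0, x2=1: a clause becomes empty — 0.
  x6=0, x2=0: a clause becomes empty — 0.
Total: 8 + 2 + 0 + 0 = 10.

10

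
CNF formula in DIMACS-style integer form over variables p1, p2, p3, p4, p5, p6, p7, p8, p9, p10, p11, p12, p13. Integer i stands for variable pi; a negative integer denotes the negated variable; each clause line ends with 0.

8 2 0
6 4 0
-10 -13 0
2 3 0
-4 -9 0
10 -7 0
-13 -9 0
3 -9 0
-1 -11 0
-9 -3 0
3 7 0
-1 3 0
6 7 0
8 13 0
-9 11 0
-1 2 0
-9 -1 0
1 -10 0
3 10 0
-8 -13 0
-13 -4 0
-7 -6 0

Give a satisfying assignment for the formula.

p1=False, p2=True, p3=True, p4=True, p5=True, p6=True, p7=False, p8=True, p9=False, p10=False, p11=True, p12=True, p13=False

Pure literal: p2 appears only positively; assign p2 = True.
Pure literal: p9 appears only negated; assign p9 = False.
Branch on p1: take p1 = False.
  then p10 is forced to False.
  then p7 is forced to False.
  then p3 is forced to True.
  then p6 is forced to True.
Try p4 = True.
  then p13 is forced to False.
  then p8 is forced to True.
p5, p11, p12 are now unconstrained; take p5 = True, p11 = True, p12 = True.
Every clause has at least one true literal under this assignment.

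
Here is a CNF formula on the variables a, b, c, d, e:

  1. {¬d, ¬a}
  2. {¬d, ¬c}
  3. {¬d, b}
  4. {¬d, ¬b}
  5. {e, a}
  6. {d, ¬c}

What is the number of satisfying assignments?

6

Satisfying assignments:
  a=0 b=0 c=0 d=0 e=1
  a=0 b=1 c=0 d=0 e=1
  a=1 b=0 c=0 d=0 e=0
  a=1 b=0 c=0 d=0 e=1
  a=1 b=1 c=0 d=0 e=0
  a=1 b=1 c=0 d=0 e=1
That's 6 in total.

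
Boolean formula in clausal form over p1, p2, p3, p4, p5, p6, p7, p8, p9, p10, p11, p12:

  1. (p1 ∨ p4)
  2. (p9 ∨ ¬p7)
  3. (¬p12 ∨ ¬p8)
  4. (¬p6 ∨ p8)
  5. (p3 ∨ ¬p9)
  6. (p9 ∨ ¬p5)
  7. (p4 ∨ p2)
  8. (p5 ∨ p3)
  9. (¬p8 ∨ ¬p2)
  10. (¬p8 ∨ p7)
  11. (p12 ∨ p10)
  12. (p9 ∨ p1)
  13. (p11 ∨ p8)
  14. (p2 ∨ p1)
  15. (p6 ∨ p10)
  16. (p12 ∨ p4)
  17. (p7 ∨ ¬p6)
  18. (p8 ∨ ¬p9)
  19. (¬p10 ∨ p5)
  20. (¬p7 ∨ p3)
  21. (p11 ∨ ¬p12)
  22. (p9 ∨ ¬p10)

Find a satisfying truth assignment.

p1 occurs only positively in the remaining clauses — set p1 = True.
p3 occurs only positively in the remaining clauses — set p3 = True.
Branch on p2: take p2 = False.
  then p4 is forced to True.
Branch on p5: take p5 = True.
  then p9 is forced to True.
  then p8 is forced to True.
  then p12 is forced to False.
  then p7 is forced to True.
  then p10 is forced to True.
p6, p11 are now unconstrained; take p6 = True, p11 = False.

p1=T, p2=F, p3=T, p4=T, p5=T, p6=T, p7=T, p8=T, p9=T, p10=T, p11=F, p12=F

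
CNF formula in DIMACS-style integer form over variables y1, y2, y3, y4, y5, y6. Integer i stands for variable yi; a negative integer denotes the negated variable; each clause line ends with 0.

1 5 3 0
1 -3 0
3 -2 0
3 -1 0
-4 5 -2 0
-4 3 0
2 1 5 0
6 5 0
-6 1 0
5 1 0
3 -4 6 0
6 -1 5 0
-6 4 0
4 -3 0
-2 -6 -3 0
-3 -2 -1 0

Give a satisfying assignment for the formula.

y1 = True, y2 = False, y3 = True, y4 = True, y5 = True, y6 = True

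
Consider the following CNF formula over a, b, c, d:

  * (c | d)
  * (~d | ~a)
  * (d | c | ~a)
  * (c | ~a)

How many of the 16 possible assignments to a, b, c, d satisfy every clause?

Split on a, then c.
  a=1, c=1: remaining (b,d) ∈ {(0,0); (1,0)} — 2.
  a=1, c=0: a clause becomes empty — 0.
  a=0, c=1: remaining (b,d) ∈ {(0,0); (0,1); (1,0); (1,1)} — 4.
  a=0, c=0: remaining (b,d) ∈ {(0,1); (1,1)} — 2.
Total: 2 + 0 + 4 + 2 = 8.

8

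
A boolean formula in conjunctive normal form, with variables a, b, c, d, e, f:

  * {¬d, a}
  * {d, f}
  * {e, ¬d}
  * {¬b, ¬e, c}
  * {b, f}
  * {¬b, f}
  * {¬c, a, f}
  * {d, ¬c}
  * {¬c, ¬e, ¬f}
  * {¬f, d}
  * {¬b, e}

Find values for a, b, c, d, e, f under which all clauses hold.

Pure literal: a appears only positively; assign a = True.
Set b = False and propagate.
  then f is forced to True.
  then d is forced to True.
  then e is forced to True.
  then c is forced to False.
Every clause has at least one true literal under this assignment.

a=True, b=False, c=False, d=True, e=True, f=True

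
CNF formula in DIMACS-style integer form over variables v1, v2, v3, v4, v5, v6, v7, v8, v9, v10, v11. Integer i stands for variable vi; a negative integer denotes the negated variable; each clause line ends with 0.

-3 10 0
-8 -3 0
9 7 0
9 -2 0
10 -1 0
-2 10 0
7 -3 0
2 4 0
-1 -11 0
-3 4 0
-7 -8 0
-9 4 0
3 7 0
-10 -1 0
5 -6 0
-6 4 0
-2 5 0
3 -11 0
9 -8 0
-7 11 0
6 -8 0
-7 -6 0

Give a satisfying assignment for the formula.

v1=False  v2=False  v3=True  v4=True  v5=False  v6=False  v7=True  v8=False  v9=False  v10=True  v11=True

Check each clause:
  1. (¬v3 ∨ v10) — v10 is true.
  2. (¬v8 ∨ ¬v3) — ¬v8 is true.
  3. (v7 ∨ v9) — v7 is true.
  4. (v9 ∨ ¬v2) — ¬v2 is true.
  5. (v10 ∨ ¬v1) — v10 is true.
  6. (v10 ∨ ¬v2) — v10 is true.
  7. (¬v3 ∨ v7) — v7 is true.
  8. (v4 ∨ v2) — v4 is true.
  9. (¬v1 ∨ ¬v11) — ¬v1 is true.
  10. (¬v3 ∨ v4) — v4 is true.
  11. (¬v8 ∨ ¬v7) — ¬v8 is true.
  12. (¬v9 ∨ v4) — v4 is true.
  13. (v7 ∨ v3) — v3 is true.
  14. (¬v10 ∨ ¬v1) — ¬v1 is true.
  15. (v5 ∨ ¬v6) — ¬v6 is true.
  16. (¬v6 ∨ v4) — ¬v6 is true.
  17. (v5 ∨ ¬v2) — ¬v2 is true.
  18. (¬v11 ∨ v3) — v3 is true.
  19. (¬v8 ∨ v9) — ¬v8 is true.
  20. (v11 ∨ ¬v7) — v11 is true.
  21. (¬v8 ∨ v6) — ¬v8 is true.
  22. (¬v6 ∨ ¬v7) — ¬v6 is true.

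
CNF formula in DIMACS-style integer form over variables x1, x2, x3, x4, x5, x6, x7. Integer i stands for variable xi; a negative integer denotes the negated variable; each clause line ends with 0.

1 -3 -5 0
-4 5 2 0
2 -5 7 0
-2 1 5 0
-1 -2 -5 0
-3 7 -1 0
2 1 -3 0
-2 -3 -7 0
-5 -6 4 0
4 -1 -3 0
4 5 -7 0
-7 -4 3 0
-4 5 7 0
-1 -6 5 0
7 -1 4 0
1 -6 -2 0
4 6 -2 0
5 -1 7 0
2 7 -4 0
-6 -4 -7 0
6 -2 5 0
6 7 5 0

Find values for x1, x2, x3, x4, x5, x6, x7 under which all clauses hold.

Branch on x1: take x1 = False.
For the remaining variables, x2 = False, x3 = False, x4 = False, x5 = True, x6 = False, x7 = True works.
Check each clause:
  1. (~x3 \/ ~x5 \/ x1) — ~x3 is true.
  2. (x5 \/ x2 \/ ~x4) — ~x4 is true.
  3. (~x5 \/ x2 \/ x7) — x7 is true.
  4. (x5 \/ ~x2 \/ x1) — x5 is true.
  5. (~x1 \/ ~x2 \/ ~x5) — ~x2 is true.
  6. (~x3 \/ x7 \/ ~x1) — ~x3 is true.
  7. (x1 \/ ~x3 \/ x2) — ~x3 is true.
  8. (~x7 \/ ~x3 \/ ~x2) — ~x3 is true.
  9. (~x5 \/ ~x6 \/ x4) — ~x6 is true.
  10. (x4 \/ ~x3 \/ ~x1) — ~x3 is true.
  11. (x4 \/ ~x7 \/ x5) — x5 is true.
  12. (~x4 \/ x3 \/ ~x7) — ~x4 is true.
  13. (x5 \/ ~x4 \/ x7) — ~x4 is true.
  14. (x5 \/ ~x1 \/ ~x6) — ~x6 is true.
  15. (x7 \/ ~x1 \/ x4) — ~x1 is true.
  16. (~x2 \/ ~x6 \/ x1) — ~x6 is true.
  17. (x6 \/ ~x2 \/ x4) — ~x2 is true.
  18. (x5 \/ ~x1 \/ x7) — x5 is true.
  19. (x7 \/ ~x4 \/ x2) — ~x4 is true.
  20. (~x6 \/ ~x4 \/ ~x7) — ~x6 is true.
  21. (~x2 \/ x6 \/ x5) — x5 is true.
  22. (x6 \/ x5 \/ x7) — x5 is true.

x1=F, x2=F, x3=F, x4=F, x5=T, x6=F, x7=T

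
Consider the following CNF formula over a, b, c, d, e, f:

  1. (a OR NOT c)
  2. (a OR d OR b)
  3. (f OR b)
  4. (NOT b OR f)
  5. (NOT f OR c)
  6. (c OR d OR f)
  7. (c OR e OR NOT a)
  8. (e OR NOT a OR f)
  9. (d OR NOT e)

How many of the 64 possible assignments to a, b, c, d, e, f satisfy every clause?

6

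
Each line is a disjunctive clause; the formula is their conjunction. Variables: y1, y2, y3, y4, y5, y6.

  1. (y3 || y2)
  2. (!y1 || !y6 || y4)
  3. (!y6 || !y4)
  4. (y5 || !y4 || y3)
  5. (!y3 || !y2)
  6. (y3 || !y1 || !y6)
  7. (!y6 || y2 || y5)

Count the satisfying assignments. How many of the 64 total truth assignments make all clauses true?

17

Case analysis on y3 and y6:
  y3=1, y6=1: remaining (y1,y2,y4,y5) ∈ {(0,0,0,1)} — 1.
  y3=1, y6=0: forces y2=0; y1, y4, y5 free → 2^3 = 8.
  y3=0, y6=1: remaining (y1,y2,y4,y5) ∈ {(0,1,0,0); (0,1,0,1)} — 2.
  y3=0, y6=0: y1 free; 3 ways for (y2,y4,y5) × 2^1 = 6.
Total: 1 + 8 + 2 + 6 = 17.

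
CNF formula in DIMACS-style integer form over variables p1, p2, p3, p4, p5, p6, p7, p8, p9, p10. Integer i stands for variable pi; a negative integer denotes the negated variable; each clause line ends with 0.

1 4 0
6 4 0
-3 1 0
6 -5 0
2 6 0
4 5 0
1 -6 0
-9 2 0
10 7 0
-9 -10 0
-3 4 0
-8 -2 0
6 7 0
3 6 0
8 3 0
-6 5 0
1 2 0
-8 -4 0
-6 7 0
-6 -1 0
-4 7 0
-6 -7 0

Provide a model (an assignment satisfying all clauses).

p1=T, p2=T, p3=T, p4=T, p5=F, p6=F, p7=T, p8=F, p9=T, p10=F

Check each clause:
  1. {p1, p4} — p1 is true.
  2. {p4, p6} — p4 is true.
  3. {¬p3, p1} — p1 is true.
  4. {¬p5, p6} — ¬p5 is true.
  5. {p2, p6} — p2 is true.
  6. {p5, p4} — p4 is true.
  7. {p1, ¬p6} — p1 is true.
  8. {p2, ¬p9} — p2 is true.
  9. {p10, p7} — p7 is true.
  10. {¬p9, ¬p10} — ¬p10 is true.
  11. {¬p3, p4} — p4 is true.
  12. {¬p8, ¬p2} — ¬p8 is true.
  13. {p7, p6} — p7 is true.
  14. {p3, p6} — p3 is true.
  15. {p3, p8} — p3 is true.
  16. {¬p6, p5} — ¬p6 is true.
  17. {p1, p2} — p1 is true.
  18. {¬p4, ¬p8} — ¬p8 is true.
  19. {¬p6, p7} — ¬p6 is true.
  20. {¬p6, ¬p1} — ¬p6 is true.
  21. {p7, ¬p4} — p7 is true.
  22. {¬p7, ¬p6} — ¬p6 is true.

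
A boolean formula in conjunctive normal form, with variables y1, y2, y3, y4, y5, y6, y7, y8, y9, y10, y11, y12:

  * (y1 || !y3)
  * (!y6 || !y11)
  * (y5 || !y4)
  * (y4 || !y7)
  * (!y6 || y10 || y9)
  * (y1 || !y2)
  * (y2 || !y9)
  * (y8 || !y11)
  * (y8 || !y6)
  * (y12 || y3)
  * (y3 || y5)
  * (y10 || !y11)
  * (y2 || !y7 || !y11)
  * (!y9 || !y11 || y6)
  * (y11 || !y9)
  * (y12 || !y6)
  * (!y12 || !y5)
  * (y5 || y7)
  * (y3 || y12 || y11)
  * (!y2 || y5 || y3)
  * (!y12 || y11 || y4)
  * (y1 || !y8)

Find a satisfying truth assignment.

Pure literal: y1 appears only positively; assign y1 = True.
Try y2 = True.
For the remaining variables, y3 = True, y4 = True, y5 = True, y6 = False, y7 = True, y8 = False, y9 = False, y10 = False, y11 = False, y12 = False works.
Every clause has at least one true literal under this assignment.

y1=T  y2=T  y3=T  y4=T  y5=T  y6=F  y7=T  y8=F  y9=F  y10=F  y11=F  y12=F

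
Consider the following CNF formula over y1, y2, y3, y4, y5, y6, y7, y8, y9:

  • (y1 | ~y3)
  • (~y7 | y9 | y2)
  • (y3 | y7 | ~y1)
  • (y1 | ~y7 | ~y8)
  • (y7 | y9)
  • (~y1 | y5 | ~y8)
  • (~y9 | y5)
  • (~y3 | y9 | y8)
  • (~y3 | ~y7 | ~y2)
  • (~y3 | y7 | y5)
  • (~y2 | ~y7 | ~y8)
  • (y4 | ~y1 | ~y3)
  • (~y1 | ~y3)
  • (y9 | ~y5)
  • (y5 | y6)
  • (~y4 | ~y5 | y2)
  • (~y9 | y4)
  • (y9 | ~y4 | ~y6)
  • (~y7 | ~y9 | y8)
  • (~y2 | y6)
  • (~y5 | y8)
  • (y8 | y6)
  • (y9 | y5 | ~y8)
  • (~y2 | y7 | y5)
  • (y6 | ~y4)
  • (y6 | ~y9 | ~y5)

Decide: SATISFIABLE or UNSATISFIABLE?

SATISFIABLE

Try y1 = False.
  then y3 is forced to False.
Branch on y2: take y2 = True.
  then y6 is forced to True.
The remaining clauses are satisfied by y4 = True, y5 = True, y7 = False, y8 = True, y9 = True.
Every clause has at least one true literal under this assignment.
So y1=F, y2=T, y3=F, y4=T, y5=T, y6=T, y7=F, y8=T, y9=T is a satisfying assignment.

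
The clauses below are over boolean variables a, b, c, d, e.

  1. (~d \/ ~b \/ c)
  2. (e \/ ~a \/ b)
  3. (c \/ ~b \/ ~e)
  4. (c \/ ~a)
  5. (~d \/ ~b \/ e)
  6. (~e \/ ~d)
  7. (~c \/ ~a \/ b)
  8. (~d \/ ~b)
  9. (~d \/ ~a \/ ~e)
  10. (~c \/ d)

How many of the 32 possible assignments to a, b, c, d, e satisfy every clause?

Satisfying assignments:
  a=F b=F c=F d=F e=F
  a=F b=F c=F d=F e=T
  a=F b=F c=F d=T e=F
  a=F b=F c=T d=T e=F
  a=F b=T c=F d=F e=F
That's 5 in total.

5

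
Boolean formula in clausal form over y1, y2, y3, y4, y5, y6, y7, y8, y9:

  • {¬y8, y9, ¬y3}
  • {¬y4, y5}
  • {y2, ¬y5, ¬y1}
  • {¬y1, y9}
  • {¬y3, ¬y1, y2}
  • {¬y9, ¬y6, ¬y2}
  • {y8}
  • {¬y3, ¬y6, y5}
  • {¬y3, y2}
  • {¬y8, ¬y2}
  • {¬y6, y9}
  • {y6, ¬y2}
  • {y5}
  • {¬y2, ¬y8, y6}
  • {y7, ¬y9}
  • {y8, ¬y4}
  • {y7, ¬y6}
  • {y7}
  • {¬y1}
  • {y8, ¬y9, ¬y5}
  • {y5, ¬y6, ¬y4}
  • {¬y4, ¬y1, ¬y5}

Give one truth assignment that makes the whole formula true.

y1=F  y2=F  y3=F  y4=T  y5=T  y6=F  y7=T  y8=T  y9=F

The clause (y8) is unit: y8 must be True.
The clause (¬y2) is unit: y2 must be False.
(¬y3) is a unit clause, so y3 = False.
(y5) is a unit clause, so y5 = True.
The clause (¬y1) is unit: y1 must be False.
(y7) is a unit clause, so y7 = True.
Pure literal: y6 appears only negated; assign y6 = False.
y4, y9 are now unconstrained; take y4 = True, y9 = False.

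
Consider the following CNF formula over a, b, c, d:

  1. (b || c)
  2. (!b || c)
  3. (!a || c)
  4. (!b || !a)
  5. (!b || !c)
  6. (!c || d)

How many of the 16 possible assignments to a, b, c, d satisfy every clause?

2

The models are:
  a=0 b=0 c=1 d=1
  a=1 b=0 c=1 d=1
Count: 2.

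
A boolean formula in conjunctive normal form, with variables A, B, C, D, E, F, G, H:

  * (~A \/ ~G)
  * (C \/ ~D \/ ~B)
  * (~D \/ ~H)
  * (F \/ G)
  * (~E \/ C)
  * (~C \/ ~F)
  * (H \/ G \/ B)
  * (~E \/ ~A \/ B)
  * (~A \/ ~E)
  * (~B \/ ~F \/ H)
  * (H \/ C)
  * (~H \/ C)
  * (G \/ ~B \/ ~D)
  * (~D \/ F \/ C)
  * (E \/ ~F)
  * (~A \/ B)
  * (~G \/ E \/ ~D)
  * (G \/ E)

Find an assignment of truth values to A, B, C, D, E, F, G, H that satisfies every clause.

Pure literal: A appears only negated; assign A = False.
D occurs only negated in the remaining clauses — set D = False.
Branch on B: take B = False.
Set C = True and propagate.
  then F is forced to False.
  then G is forced to True.
E, H are now unconstrained; take E = False, H = False.
Every clause has at least one true literal under this assignment.

A = False, B = False, C = True, D = False, E = False, F = False, G = True, H = False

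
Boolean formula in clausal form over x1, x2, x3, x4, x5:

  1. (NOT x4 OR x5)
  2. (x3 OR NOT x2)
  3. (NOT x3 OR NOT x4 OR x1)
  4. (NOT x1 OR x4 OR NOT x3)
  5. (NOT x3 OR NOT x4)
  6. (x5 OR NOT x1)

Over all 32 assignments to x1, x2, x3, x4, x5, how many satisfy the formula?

9

Case analysis on x3 and x4:
  x3=T, x4=T: a clause becomes empty — 0.
  x3=T, x4=F: remaining (x1,x2,x5) ∈ {(F,F,F); (F,F,T); (F,T,F); (F,T,T)} — 4.
  x3=F, x4=T: remaining (x1,x2,x5) ∈ {(F,F,T); (T,F,T)} — 2.
  x3=F, x4=F: remaining (x1,x2,x5) ∈ {(F,F,F); (F,F,T); (T,F,T)} — 3.
Total: 0 + 4 + 2 + 3 = 9.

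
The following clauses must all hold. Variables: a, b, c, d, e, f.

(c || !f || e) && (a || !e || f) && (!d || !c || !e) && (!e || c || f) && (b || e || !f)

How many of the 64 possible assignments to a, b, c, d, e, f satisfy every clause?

Case analysis on e and f:
  e=1, f=1: a, b free; 3 ways for (c,d) × 2^2 = 12.
  e=1, f=0: remaining (a,b,c,d) ∈ {(1,0,1,0); (1,1,1,0)} — 2.
  e=0, f=1: remaining (a,b,c,d) ∈ {(0,1,1,0); (0,1,1,1); (1,1,1,0); (1,1,1,1)} — 4.
  e=0, f=0: a, b, c, d free → 2^4 = 16.
Total: 12 + 2 + 4 + 16 = 34.

34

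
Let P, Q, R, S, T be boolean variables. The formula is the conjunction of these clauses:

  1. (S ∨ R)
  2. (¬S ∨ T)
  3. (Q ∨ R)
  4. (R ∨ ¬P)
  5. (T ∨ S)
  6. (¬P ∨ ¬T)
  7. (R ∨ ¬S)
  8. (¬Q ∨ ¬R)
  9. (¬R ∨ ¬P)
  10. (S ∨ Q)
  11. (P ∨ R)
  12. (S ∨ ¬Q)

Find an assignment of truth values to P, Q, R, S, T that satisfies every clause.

P=0, Q=0, R=1, S=1, T=1

Set P = False and propagate.
  then R is forced to True.
  then Q is forced to False.
  then S is forced to True.
  then T is forced to True.
Every clause has at least one true literal under this assignment.
Check each clause:
  1. (S ∨ R) — R is true.
  2. (¬S ∨ T) — T is true.
  3. (Q ∨ R) — R is true.
  4. (R ∨ ¬P) — R is true.
  5. (S ∨ T) — S is true.
  6. (¬P ∨ ¬T) — ¬P is true.
  7. (R ∨ ¬S) — R is true.
  8. (¬R ∨ ¬Q) — ¬Q is true.
  9. (¬P ∨ ¬R) — ¬P is true.
  10. (S ∨ Q) — S is true.
  11. (R ∨ P) — R is true.
  12. (¬Q ∨ S) — S is true.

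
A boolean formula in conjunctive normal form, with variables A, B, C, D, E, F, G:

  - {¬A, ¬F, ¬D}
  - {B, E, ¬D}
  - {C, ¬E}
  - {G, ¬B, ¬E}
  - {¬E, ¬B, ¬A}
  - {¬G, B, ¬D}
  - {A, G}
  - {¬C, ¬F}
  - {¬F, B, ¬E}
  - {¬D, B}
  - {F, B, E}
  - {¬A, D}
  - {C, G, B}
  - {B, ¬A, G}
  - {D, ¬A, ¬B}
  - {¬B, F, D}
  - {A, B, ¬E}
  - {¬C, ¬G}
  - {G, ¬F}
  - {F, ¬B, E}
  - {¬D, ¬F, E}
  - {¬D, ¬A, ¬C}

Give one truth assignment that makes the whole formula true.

A=False  B=False  C=False  D=False  E=False  F=True  G=True

Set A = False and propagate.
  then G is forced to True.
  then C is forced to False.
  then E is forced to False.
For the remaining variables, B = False, D = False, F = True works.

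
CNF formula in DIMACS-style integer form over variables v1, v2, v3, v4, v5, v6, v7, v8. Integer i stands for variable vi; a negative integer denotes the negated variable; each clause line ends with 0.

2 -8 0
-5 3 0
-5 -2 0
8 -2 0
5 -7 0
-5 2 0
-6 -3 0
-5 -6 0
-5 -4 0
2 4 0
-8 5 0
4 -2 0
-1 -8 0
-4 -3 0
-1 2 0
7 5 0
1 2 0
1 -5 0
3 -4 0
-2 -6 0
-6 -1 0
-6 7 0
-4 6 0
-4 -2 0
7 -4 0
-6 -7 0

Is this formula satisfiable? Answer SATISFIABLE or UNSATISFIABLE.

v2 = True:
  propagation gives v5=False, v8=True; an empty clause results — contradiction.
v2 = False:
  propagation gives v8=False, v5=False, v7=False; an empty clause results — contradiction.
Every branch closes, so no satisfying assignment exists.

UNSATISFIABLE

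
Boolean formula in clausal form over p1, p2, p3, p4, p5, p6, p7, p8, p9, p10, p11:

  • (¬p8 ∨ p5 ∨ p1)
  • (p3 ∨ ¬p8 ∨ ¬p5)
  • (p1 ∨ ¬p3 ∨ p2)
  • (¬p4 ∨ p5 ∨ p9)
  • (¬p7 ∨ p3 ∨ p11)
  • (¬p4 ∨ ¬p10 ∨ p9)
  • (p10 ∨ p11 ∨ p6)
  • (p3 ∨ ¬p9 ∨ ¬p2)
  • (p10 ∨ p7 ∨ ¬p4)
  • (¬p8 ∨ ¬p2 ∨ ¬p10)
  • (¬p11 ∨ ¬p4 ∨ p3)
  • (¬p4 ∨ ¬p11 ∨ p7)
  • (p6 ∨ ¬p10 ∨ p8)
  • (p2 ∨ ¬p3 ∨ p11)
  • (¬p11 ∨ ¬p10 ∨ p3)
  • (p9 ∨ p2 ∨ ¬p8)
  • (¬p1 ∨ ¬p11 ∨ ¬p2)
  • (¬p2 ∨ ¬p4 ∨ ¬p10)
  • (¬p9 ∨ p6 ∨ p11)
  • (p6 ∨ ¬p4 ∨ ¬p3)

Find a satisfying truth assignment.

p6 occurs only positively in the remaining clauses — set p6 = True.
Try p1 = True.
Try p2 = False.
Set p3 = False and propagate.
For the remaining variables, p4 = True, p5 = False, p7 = False, p8 = False, p9 = True, p10 = True, p11 = False works.

p1 = T, p2 = F, p3 = F, p4 = T, p5 = F, p6 = T, p7 = F, p8 = F, p9 = T, p10 = T, p11 = F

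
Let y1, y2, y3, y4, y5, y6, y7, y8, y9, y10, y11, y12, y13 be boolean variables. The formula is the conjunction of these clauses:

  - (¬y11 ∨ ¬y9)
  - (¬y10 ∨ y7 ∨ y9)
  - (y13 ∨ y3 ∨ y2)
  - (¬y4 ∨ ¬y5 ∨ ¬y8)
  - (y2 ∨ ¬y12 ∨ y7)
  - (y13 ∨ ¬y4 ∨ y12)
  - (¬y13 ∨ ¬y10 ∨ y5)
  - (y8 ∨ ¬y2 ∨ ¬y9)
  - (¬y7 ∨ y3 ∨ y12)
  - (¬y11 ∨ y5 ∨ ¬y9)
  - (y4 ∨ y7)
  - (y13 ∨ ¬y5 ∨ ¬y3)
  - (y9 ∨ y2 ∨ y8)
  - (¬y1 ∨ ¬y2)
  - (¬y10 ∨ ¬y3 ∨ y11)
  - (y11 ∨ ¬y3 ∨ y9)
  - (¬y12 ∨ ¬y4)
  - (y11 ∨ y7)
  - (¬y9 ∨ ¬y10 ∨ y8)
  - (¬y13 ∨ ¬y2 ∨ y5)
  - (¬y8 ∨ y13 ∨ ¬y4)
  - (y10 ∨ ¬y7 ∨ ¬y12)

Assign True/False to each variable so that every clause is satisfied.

y1=False, y2=False, y3=True, y4=False, y5=False, y6=True, y7=True, y8=False, y9=True, y10=False, y11=False, y12=False, y13=False

Pure literal: y1 appears only negated; assign y1 = False.
Branch on y2: take y2 = False.
For the remaining variables, y3 = True, y4 = False, y5 = False, y6 = True, y7 = True, y8 = False, y9 = True, y10 = False, y11 = False, y12 = False, y13 = False works.
Check each clause:
  1. (¬y11 ∨ ¬y9) — ¬y11 is true.
  2. (y7 ∨ ¬y10 ∨ y9) — y9 is true.
  3. (y3 ∨ y13 ∨ y2) — y3 is true.
  4. (¬y8 ∨ ¬y4 ∨ ¬y5) — ¬y8 is true.
  5. (y2 ∨ y7 ∨ ¬y12) — ¬y12 is true.
  6. (¬y4 ∨ y13 ∨ y12) — ¬y4 is true.
  7. (¬y10 ∨ ¬y13 ∨ y5) — ¬y13 is true.
  8. (y8 ∨ ¬y2 ∨ ¬y9) — ¬y2 is true.
  9. (y3 ∨ ¬y7 ∨ y12) — y3 is true.
  10. (¬y9 ∨ y5 ∨ ¬y11) — ¬y11 is true.
  11. (y7 ∨ y4) — y7 is true.
  12. (¬y5 ∨ ¬y3 ∨ y13) — ¬y5 is true.
  13. (y2 ∨ y9 ∨ y8) — y9 is true.
  14. (¬y2 ∨ ¬y1) — ¬y2 is true.
  15. (¬y10 ∨ ¬y3 ∨ y11) — ¬y10 is true.
  16. (¬y3 ∨ y9 ∨ y11) — y9 is true.
  17. (¬y4 ∨ ¬y12) — ¬y12 is true.
  18. (y11 ∨ y7) — y7 is true.
  19. (y8 ∨ ¬y10 ∨ ¬y9) — ¬y10 is true.
  20. (¬y13 ∨ y5 ∨ ¬y2) — ¬y13 is true.
  21. (¬y4 ∨ y13 ∨ ¬y8) — ¬y8 is true.
  22. (¬y7 ∨ ¬y12 ∨ y10) — ¬y12 is true.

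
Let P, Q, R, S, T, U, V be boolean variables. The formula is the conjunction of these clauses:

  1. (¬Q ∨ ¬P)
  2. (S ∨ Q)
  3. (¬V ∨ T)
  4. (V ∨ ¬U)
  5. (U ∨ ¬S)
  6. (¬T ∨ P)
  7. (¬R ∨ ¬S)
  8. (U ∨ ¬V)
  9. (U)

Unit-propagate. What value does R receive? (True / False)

(U) stands alone — U = True.
(¬U ∨ V) with U = True leaves only V, so V = True.
In (T ∨ ¬V), ¬V is now false; T must hold, so T = True.
From (P ∨ ¬T) and T = True: P = True.
In (¬P ∨ ¬Q), ¬P is now false; ¬Q must hold, so Q = False.
(Q ∨ S) with Q = False leaves only S, so S = True.
From (¬S ∨ ¬R) and S = True: R = False.

False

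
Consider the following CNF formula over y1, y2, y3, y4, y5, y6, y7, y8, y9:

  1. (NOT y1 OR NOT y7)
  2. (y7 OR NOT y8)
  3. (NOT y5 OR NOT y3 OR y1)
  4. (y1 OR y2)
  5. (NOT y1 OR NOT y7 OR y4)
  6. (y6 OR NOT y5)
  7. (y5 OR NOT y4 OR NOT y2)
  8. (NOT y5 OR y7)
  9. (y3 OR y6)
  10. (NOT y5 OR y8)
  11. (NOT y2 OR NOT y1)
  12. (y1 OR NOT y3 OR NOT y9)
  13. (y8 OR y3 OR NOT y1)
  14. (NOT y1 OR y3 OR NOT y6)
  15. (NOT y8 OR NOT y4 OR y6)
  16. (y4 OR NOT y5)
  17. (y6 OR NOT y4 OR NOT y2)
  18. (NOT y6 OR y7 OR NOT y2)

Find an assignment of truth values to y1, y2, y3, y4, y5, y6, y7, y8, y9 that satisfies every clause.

y1=False, y2=True, y3=False, y4=False, y5=False, y6=True, y7=True, y8=True, y9=False

Check each clause:
  1. (NOT y1 OR NOT y7) — NOT y1 is true.
  2. (y7 OR NOT y8) — y7 is true.
  3. (y1 OR NOT y5 OR NOT y3) — NOT y5 is true.
  4. (y1 OR y2) — y2 is true.
  5. (NOT y7 OR y4 OR NOT y1) — NOT y1 is true.
  6. (NOT y5 OR y6) — NOT y5 is true.
  7. (NOT y4 OR y5 OR NOT y2) — NOT y4 is true.
  8. (NOT y5 OR y7) — NOT y5 is true.
  9. (y6 OR y3) — y6 is true.
  10. (NOT y5 OR y8) — y8 is true.
  11. (NOT y1 OR NOT y2) — NOT y1 is true.
  12. (NOT y3 OR NOT y9 OR y1) — NOT y3 is true.
  13. (y8 OR y3 OR NOT y1) — y8 is true.
  14. (y3 OR NOT y1 OR NOT y6) — NOT y1 is true.
  15. (y6 OR NOT y4 OR NOT y8) — NOT y4 is true.
  16. (y4 OR NOT y5) — NOT y5 is true.
  17. (NOT y2 OR y6 OR NOT y4) — NOT y4 is true.
  18. (NOT y2 OR y7 OR NOT y6) — y7 is true.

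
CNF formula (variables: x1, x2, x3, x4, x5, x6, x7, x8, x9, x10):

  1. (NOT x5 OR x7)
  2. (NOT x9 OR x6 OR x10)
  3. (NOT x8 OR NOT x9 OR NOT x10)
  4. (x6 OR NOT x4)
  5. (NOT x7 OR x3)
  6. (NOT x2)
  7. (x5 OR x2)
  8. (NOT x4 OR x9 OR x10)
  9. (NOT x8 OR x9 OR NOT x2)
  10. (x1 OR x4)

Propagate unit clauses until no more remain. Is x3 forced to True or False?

(NOT x2) is a unit clause: x2 = False.
(x2 OR x5): since x2 = False, the clause reduces to (x5). x5 = True.
From (x7 OR NOT x5) and x5 = True: x7 = True.
(NOT x7 OR x3) with x7 = True leaves only x3, so x3 = True.

True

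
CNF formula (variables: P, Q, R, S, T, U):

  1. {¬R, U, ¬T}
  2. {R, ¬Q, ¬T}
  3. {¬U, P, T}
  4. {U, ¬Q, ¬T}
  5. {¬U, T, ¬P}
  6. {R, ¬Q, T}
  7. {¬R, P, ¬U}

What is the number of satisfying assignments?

Case analysis on T and U:
  T=T, U=T: S free; 4 ways for (P,Q,R) × 2^1 = 8.
  T=T, U=F: remaining (P,Q,R,S) ∈ {(F,F,F,F); (F,F,F,T); (T,F,F,F); (T,F,F,T)} — 4.
  T=F, U=T: a clause becomes empty — 0.
  T=F, U=F: P, S free; 3 ways for (Q,R) × 2^2 = 12.
Total: 8 + 4 + 0 + 12 = 24.

24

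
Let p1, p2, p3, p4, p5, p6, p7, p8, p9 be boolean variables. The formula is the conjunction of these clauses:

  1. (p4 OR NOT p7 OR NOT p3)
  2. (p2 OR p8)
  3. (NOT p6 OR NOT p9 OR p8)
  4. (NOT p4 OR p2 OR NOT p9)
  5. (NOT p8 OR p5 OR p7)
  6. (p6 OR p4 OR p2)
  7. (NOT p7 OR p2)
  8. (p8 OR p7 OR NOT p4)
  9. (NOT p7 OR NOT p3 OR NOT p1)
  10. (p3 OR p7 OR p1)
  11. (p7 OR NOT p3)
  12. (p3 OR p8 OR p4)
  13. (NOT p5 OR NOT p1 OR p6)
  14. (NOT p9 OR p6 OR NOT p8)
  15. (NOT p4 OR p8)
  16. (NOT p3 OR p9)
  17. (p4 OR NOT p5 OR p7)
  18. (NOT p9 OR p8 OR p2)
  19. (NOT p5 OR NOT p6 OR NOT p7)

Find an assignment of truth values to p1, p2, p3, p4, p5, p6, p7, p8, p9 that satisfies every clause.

p1=1, p2=1, p3=0, p4=1, p5=1, p6=1, p7=0, p8=1, p9=0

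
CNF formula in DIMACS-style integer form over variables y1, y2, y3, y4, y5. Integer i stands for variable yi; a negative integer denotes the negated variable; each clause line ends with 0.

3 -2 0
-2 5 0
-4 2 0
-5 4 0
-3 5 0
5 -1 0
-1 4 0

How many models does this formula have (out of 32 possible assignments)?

The models are:
  y1=F y2=F y3=F y4=F y5=F
  y1=F y2=T y3=T y4=T y5=T
  y1=T y2=T y3=T y4=T y5=T
That's 3 in total.

3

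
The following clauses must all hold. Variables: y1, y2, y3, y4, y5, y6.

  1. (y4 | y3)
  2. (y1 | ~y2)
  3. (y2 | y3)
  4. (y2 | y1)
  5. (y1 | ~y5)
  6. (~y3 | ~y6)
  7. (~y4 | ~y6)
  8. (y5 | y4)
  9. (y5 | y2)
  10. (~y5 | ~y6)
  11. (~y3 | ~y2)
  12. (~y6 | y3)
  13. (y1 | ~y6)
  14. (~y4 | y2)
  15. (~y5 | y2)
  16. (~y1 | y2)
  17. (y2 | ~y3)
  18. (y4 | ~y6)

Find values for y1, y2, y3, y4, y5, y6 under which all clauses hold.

y1=True, y2=True, y3=False, y4=True, y5=False, y6=False

Pure literal: y6 appears only negated; assign y6 = False.
Try y1 = True.
  then y2 is forced to True.
  then y3 is forced to False.
  then y4 is forced to True.
y5 is now unconstrained; take y5 = False.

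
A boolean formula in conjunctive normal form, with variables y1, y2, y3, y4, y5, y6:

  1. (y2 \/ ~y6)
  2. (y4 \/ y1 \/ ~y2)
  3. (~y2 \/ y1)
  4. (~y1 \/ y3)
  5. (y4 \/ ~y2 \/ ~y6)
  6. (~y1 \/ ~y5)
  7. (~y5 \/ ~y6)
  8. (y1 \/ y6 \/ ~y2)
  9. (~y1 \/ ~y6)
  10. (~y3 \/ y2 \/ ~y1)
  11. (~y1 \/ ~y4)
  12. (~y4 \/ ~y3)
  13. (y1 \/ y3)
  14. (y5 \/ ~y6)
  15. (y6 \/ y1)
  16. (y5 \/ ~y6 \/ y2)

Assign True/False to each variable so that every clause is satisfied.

Set y1 = True and propagate.
  then y3 is forced to True.
  then y5 is forced to False.
  then y6 is forced to False.
  then y2 is forced to True.
  then y4 is forced to False.

y1=True  y2=True  y3=True  y4=False  y5=False  y6=False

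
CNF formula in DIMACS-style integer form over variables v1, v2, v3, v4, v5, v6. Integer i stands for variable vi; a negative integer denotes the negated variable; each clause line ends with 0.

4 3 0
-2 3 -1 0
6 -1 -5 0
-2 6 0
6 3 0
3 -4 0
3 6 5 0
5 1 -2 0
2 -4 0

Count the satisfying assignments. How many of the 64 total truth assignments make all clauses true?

13

Case analysis on v3 and v2:
  v3=T, v2=T: v4 free; 3 ways for (v1,v5,v6) × 2^1 = 6.
  v3=T, v2=F: 7 of the 16 assignments to (v1,v4,v5,v6) work.
  v3=F, v2=T: a clause becomes empty — 0.
  v3=F, v2=F: a clause becomes empty — 0.
Total: 6 + 7 + 0 + 0 = 13.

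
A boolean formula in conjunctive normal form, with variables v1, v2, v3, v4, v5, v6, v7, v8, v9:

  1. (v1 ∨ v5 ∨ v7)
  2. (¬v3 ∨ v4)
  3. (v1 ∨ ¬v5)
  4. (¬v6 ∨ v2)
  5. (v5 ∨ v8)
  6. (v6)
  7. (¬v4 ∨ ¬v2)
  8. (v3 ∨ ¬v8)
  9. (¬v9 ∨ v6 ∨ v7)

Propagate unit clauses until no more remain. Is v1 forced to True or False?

(v6) is a unit clause: v6 = True.
In (v2 ∨ ¬v6), ¬v6 is now false; v2 must hold, so v2 = True.
(¬v4 ∨ ¬v2) with v2 = True leaves only ¬v4, so v4 = False.
From (¬v3 ∨ v4) and v4 = False: v3 = False.
(v3 ∨ ¬v8) with v3 = False leaves only ¬v8, so v8 = False.
(v5 ∨ v8) with v8 = False leaves only v5, so v5 = True.
(¬v5 ∨ v1): since v5 = True, the clause reduces to (v1). v1 = True.

True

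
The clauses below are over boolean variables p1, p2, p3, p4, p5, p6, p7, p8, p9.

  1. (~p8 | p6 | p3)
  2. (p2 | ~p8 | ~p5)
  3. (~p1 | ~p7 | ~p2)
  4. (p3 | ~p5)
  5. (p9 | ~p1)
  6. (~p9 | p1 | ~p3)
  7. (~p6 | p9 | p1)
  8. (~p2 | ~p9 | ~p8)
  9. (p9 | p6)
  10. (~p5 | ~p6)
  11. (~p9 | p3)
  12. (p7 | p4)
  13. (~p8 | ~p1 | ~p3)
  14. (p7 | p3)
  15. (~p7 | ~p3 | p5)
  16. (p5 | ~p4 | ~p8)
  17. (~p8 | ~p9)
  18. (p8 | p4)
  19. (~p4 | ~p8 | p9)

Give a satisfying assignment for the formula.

p1=True, p2=True, p3=True, p4=True, p5=True, p6=False, p7=False, p8=False, p9=True

Check each clause:
  1. (p3 | p6 | ~p8) — ~p8 is true.
  2. (p2 | ~p8 | ~p5) — ~p8 is true.
  3. (~p1 | ~p7 | ~p2) — ~p7 is true.
  4. (~p5 | p3) — p3 is true.
  5. (~p1 | p9) — p9 is true.
  6. (~p9 | p1 | ~p3) — p1 is true.
  7. (p9 | ~p6 | p1) — p9 is true.
  8. (~p8 | ~p9 | ~p2) — ~p8 is true.
  9. (p6 | p9) — p9 is true.
  10. (~p6 | ~p5) — ~p6 is true.
  11. (~p9 | p3) — p3 is true.
  12. (p4 | p7) — p4 is true.
  13. (~p1 | ~p3 | ~p8) — ~p8 is true.
  14. (p3 | p7) — p3 is true.
  15. (~p7 | p5 | ~p3) — ~p7 is true.
  16. (~p4 | ~p8 | p5) — ~p8 is true.
  17. (~p9 | ~p8) — ~p8 is true.
  18. (p8 | p4) — p4 is true.
  19. (~p8 | ~p4 | p9) — ~p8 is true.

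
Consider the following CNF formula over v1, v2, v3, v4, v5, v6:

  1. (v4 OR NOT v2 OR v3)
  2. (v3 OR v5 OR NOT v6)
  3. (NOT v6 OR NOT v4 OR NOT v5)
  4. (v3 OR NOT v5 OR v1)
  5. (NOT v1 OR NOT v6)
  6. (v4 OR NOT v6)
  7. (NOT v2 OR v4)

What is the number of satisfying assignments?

23

Split on v4, then v6.
  v4=T, v6=T: remaining (v1,v2,v3,v5) ∈ {(F,F,T,F); (F,T,T,F)} — 2.
  v4=T, v6=F: v2 free; 7 ways for (v1,v3,v5) × 2^1 = 14.
  v4=F, v6=T: a clause becomes empty — 0.
  v4=F, v6=F: 7 of the 16 assignments to (v1,v2,v3,v5) work.
Total: 2 + 14 + 0 + 7 = 23.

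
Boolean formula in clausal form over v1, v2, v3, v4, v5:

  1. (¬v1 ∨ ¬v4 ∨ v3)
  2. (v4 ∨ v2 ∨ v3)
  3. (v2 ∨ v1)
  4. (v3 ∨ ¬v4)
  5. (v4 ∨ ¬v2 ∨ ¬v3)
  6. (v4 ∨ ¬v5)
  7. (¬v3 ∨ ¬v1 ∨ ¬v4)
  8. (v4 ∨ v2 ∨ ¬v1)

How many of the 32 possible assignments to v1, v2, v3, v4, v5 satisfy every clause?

4

The models are:
  v1=0 v2=1 v3=0 v4=0 v5=0
  v1=0 v2=1 v3=1 v4=1 v5=0
  v1=0 v2=1 v3=1 v4=1 v5=1
  v1=1 v2=1 v3=0 v4=0 v5=0
Count: 4.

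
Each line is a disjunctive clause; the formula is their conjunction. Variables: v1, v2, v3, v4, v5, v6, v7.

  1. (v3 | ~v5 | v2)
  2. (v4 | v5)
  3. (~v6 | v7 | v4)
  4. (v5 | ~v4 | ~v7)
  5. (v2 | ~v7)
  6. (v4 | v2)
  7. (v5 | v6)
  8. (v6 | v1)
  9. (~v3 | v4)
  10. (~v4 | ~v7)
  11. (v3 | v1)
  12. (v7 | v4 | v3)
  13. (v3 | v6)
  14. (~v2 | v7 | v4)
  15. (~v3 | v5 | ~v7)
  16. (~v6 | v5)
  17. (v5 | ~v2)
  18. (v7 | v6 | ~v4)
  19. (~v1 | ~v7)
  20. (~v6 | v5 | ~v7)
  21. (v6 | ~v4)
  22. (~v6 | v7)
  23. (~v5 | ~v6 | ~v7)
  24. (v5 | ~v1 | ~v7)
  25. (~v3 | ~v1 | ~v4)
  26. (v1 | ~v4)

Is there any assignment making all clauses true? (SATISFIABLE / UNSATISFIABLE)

UNSATISFIABLE

v7 = True:
  propagation gives v2=True, v4=False, v5=True, v3=False; an empty clause results — contradiction.
v7 = False:
  propagation gives v6=False, v5=True, v1=True, v3=True; an empty clause results — contradiction.
Every branch closes, so no satisfying assignment exists.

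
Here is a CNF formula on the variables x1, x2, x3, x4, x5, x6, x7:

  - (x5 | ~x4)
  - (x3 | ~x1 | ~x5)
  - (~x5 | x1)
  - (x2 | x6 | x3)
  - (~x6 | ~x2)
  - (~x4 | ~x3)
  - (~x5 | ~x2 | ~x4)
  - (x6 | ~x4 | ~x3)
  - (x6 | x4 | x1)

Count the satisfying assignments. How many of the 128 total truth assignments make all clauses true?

20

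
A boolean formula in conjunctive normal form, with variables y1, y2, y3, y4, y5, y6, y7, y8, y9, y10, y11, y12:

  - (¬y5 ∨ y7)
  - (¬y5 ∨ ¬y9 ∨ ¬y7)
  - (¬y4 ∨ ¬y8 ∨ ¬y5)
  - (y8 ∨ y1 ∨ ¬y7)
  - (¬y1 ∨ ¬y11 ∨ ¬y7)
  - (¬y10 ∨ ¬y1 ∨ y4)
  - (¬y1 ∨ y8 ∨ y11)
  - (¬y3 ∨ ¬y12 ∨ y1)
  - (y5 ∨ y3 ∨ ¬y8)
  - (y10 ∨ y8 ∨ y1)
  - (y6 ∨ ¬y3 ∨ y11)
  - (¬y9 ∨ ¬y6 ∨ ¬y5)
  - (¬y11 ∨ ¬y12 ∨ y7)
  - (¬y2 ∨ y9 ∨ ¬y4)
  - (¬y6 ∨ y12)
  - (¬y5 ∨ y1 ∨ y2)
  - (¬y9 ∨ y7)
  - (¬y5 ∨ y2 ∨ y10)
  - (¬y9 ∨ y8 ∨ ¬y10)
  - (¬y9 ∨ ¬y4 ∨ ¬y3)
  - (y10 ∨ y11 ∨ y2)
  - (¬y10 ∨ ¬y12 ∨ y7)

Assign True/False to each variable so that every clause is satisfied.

y1=F, y2=T, y3=T, y4=F, y5=F, y6=F, y7=T, y8=T, y9=F, y10=F, y11=T, y12=F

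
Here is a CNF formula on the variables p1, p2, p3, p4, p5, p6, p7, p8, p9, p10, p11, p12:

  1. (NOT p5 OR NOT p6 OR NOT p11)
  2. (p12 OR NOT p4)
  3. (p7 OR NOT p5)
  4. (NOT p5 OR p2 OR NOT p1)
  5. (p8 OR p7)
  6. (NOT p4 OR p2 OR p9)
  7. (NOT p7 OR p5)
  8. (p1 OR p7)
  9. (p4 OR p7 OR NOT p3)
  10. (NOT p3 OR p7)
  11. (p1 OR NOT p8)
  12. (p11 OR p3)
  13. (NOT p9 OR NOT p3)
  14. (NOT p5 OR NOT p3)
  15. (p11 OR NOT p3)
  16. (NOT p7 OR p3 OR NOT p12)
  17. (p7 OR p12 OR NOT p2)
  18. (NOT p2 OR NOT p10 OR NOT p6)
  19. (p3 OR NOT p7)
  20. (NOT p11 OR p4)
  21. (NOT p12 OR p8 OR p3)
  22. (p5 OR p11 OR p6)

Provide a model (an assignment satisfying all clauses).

p1=True, p2=True, p3=False, p4=True, p5=False, p6=False, p7=False, p8=True, p9=False, p10=True, p11=True, p12=True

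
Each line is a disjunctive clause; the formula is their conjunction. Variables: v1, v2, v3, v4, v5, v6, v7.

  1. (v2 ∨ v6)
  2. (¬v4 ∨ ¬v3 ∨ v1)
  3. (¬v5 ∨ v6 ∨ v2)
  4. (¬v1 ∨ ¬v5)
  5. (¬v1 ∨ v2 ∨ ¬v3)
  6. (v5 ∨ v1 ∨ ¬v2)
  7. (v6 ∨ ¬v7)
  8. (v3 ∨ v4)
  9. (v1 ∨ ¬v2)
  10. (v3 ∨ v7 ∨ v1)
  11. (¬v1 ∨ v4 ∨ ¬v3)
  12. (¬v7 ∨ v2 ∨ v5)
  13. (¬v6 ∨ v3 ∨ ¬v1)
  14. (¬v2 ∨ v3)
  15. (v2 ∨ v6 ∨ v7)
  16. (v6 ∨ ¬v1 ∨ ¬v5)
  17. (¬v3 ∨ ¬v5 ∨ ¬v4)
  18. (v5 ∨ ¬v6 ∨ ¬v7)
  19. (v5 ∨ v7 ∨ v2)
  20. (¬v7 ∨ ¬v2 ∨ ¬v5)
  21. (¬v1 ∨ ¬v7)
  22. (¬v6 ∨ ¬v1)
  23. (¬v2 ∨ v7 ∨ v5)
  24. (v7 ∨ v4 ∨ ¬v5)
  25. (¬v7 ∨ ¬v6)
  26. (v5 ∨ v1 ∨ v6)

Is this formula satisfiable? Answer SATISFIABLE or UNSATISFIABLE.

UNSATISFIABLE

v1 = True:
  propagation gives v5=False, v7=False, v2=True; an empty clause results — contradiction.
v1 = False:
  propagation gives v2=False, v6=True, v7=False, v3=True; an empty clause results — contradiction.
Every branch closes, so no satisfying assignment exists.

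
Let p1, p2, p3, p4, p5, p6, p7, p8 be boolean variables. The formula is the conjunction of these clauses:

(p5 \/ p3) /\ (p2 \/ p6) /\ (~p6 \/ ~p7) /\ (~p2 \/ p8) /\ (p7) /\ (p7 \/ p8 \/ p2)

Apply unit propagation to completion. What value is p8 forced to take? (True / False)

Unit clause (p7) sets p7 = True.
In (~p7 \/ ~p6), ~p7 is now false; ~p6 must hold, so p6 = False.
(p2 \/ p6): since p6 = False, the clause reduces to (p2). p2 = True.
(~p2 \/ p8) with p2 = True leaves only p8, so p8 = True.

True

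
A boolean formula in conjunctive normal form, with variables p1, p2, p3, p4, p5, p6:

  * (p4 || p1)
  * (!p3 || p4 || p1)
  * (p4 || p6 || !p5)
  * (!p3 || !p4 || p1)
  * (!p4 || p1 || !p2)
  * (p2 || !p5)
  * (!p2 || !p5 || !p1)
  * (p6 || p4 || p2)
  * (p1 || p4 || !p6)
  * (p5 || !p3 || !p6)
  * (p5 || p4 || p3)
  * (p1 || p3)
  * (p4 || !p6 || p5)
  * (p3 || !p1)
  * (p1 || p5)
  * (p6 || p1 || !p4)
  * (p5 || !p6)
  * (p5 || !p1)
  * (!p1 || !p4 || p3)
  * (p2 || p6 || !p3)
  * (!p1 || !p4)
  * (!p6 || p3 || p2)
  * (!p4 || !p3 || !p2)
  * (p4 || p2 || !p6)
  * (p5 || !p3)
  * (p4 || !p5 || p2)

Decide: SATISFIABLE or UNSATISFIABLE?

UNSATISFIABLE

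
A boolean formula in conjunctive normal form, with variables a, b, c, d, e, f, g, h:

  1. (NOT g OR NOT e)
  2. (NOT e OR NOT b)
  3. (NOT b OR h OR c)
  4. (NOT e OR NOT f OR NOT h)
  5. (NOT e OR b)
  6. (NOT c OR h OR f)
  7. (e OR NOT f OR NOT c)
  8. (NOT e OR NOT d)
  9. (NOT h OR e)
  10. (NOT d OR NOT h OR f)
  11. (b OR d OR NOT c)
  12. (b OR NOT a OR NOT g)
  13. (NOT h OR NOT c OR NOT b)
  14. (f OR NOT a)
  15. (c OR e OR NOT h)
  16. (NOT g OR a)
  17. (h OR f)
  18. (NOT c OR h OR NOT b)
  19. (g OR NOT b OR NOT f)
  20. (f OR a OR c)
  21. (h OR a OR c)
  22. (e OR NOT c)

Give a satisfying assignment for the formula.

a = True, b = False, c = False, d = True, e = False, f = True, g = False, h = False

Check each clause:
  1. (NOT e OR NOT g) — NOT g is true.
  2. (NOT e OR NOT b) — NOT e is true.
  3. (NOT b OR h OR c) — NOT b is true.
  4. (NOT e OR NOT h OR NOT f) — NOT h is true.
  5. (b OR NOT e) — NOT e is true.
  6. (h OR f OR NOT c) — NOT c is true.
  7. (NOT c OR NOT f OR e) — NOT c is true.
  8. (NOT d OR NOT e) — NOT e is true.
  9. (e OR NOT h) — NOT h is true.
  10. (f OR NOT h OR NOT d) — NOT h is true.
  11. (NOT c OR b OR d) — d is true.
  12. (NOT a OR b OR NOT g) — NOT g is true.
  13. (NOT c OR NOT h OR NOT b) — NOT h is true.
  14. (f OR NOT a) — f is true.
  15. (c OR NOT h OR e) — NOT h is true.
  16. (a OR NOT g) — NOT g is true.
  17. (f OR h) — f is true.
  18. (NOT b OR NOT c OR h) — NOT c is true.
  19. (NOT f OR NOT b OR g) — NOT b is true.
  20. (f OR a OR c) — a is true.
  21. (a OR h OR c) — a is true.
  22. (NOT c OR e) — NOT c is true.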